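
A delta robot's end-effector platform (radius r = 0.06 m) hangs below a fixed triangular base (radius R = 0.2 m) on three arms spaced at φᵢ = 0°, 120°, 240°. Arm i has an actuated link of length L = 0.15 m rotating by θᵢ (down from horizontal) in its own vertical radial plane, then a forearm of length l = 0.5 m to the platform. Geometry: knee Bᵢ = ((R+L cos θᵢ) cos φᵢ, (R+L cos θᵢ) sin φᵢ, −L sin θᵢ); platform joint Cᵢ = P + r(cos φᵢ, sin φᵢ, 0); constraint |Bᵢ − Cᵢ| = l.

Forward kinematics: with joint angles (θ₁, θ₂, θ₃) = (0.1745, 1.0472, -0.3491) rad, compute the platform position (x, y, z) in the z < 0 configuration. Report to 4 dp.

φ1=0.0°: virtual centre (0.2877, 0.0000, -0.0260), radius l
arm 2 at φ=120.0°: ρ2 = 0.2150;  O2 = (-0.1075, 0.1862, -0.1299)
arm 3 at φ=240.0°: ρ3 = 0.2810;  O3 = (-0.1405, -0.2433, 0.0513)
|O₂|²−|O₁|² = -0.0204;  |O₃|²−|O₁|² = -0.0019
plane₁₂: -0.7904x+0.3724y+-0.2077z = -0.0204
Cramer: x(z) = 0.0151-0.0618z;  y(z) = -0.0227+0.4267z
quadratic in z: (1.1858)z²+(0.0664)z+(-0.1745)=0, √Δ=0.9122 → z ∈ {-0.4126, 0.3566}; z = -0.4126 (taking z<0)
x = 0.0406, y = -0.1987

(0.0406, -0.1987, -0.4126)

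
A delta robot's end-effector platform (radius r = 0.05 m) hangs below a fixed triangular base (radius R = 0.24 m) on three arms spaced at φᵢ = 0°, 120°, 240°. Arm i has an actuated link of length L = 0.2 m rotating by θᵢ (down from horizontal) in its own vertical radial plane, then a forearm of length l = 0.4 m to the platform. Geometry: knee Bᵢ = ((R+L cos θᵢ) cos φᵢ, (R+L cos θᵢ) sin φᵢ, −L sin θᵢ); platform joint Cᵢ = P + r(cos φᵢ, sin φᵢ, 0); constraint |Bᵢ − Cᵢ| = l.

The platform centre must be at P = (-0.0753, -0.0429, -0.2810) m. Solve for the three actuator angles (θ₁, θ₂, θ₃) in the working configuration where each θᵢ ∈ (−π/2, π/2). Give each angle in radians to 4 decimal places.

θ₁ = 0.9598, θ₂ = 0.6109, θ₃ = 0.1746

arm 1 (φ=0.0°): x'=-0.0753, y'=-0.0429
  A cos θ + B sin θ = C:  0.2653·cos θ + -0.2810·sin θ = -0.0780
  θ1 = atan2(B,A) + arccos(C/0.3865) = 0.9598
φ2=120.0° → target in arm frame (0.0005, 0.0867)
  A cos θ + B sin θ = C:  0.1895·cos θ + -0.2810·sin θ = -0.0060
  θ2 = atan2(B,A) + arccos(C/0.3389) = 0.6109
rotate P by −φ3: (0.0748, -0.0438, -0.2810)
  e−x'=0.1152;  (l²−L²−(e−x')²−y'²−z²)/2L = 0.0646
  √(A²+B²)=0.3037;  θ3 = -1.1817+1.3563 ≈ 0.1746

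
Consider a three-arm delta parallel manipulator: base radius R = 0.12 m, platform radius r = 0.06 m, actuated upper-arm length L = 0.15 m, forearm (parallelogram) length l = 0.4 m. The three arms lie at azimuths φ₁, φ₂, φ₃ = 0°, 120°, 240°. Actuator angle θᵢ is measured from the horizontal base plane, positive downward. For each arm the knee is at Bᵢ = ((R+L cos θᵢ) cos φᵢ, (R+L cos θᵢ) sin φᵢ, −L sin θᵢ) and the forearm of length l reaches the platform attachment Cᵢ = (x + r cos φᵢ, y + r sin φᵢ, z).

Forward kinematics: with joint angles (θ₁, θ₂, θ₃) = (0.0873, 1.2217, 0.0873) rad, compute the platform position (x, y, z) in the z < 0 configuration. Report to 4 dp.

φ1=0.0°: virtual centre (0.2094, 0.0000, -0.0131), radius l
S2 = (0.1113·cos120.0°, 0.1113·sin120.0°, -0.1410) = (-0.0557, 0.0964, -0.1410)
arm 3 at φ=240.0°: (R−r)+L cos θ3 = 0.2094;  S3 = (-0.1047, -0.1814, -0.0131)
|S₂|²−|S₁|² = -0.0118;  |S₃|²−|S₁|² = 0.0000
[-0.5302 0.1928 -0.2557]·P = -0.0118;  [-0.6283 -0.3627 0.0000]·P = 0.0000
det = 0.3134;  x = 0.0136+-0.2960z,  y = -0.0236+0.5126z
quadratic in z: (1.3504)z²+(0.1179)z+(-0.1209)=0, √Δ=0.8168 → z ∈ {-0.3461, 0.2588}; z = -0.3461 (taking z<0)
x = 0.1161, y = -0.2010

(0.1161, -0.2010, -0.3461)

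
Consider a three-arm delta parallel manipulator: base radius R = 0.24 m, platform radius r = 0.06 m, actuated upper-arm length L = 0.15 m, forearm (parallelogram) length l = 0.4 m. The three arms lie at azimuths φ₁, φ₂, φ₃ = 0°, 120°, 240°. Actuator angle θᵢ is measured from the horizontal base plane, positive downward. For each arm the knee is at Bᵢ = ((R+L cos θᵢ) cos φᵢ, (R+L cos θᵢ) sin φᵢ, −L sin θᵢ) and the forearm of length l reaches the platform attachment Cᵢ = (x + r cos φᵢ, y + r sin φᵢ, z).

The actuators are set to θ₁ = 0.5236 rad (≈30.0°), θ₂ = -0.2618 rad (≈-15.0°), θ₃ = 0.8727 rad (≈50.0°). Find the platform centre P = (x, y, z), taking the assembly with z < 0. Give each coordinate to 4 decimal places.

arm 1 at φ=0.0°: (R−r)+L cos θ1 = 0.3099;  centre 1 = (0.3099, 0.0000, -0.0750)
centre 2 = (0.3249·cos120.0°, 0.3249·sin120.0°, 0.0388) = (-0.1624, 0.2814, 0.0388)
φ3=240.0°: virtual centre (-0.1382, -0.2394, -0.1149), radius l
|centre ₂|²−|centre ₁|² = 0.0054;  |centre ₃|²−|centre ₁|² = -0.0121
[-0.9447 0.5627 0.2276]·P = 0.0054;  [-0.8962 -0.4788 -0.0798]·P = -0.0121
det = 0.9566;  x = 0.0044+0.0670z,  y = 0.0170+-0.2921z
into |P−centre ₁|² = l²: 1.0898z² + 0.0992z + -0.0608 = 0;  Δ = 0.2747;  z = -0.2859 or 0.1949 → z<0 root = -0.2859
x = -0.0148, y = 0.1005

(-0.0148, 0.1005, -0.2859)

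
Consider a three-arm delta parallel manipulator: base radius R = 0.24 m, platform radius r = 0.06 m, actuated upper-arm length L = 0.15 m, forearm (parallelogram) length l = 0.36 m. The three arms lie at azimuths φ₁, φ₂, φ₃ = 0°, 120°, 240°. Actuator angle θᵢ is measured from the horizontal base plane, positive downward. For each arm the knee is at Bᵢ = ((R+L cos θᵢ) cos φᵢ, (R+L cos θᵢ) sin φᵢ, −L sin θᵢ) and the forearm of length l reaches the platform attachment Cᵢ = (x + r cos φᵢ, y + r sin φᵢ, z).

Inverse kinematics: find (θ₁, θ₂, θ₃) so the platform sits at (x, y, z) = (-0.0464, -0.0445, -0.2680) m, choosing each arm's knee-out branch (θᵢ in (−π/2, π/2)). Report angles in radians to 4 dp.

rotate P by −φ1: (-0.0464, -0.0445, -0.2680)
  e−x'=0.2264;  (l²−L²−(e−x')²−y'²−z²)/2L = -0.0599
  √(A²+B²)=0.3508;  θ1 = -0.8693+1.7423 ≈ 0.8729
rotate P by −φ2: (-0.0153, 0.0624, -0.2680)
  A=0.1953, B=-0.2680, C=(l²−L²−A²−y'²−z²)/(2L)=-0.0226
  √(A²+B²)=0.3316;  θ2 = -0.9410+1.6390 ≈ 0.6980
φ3=240.0° → target in arm frame (0.0617, -0.0179)
  A cos θ + B sin θ = C:  0.1183·cos θ + -0.2680·sin θ = 0.0699
  θ3 = atan2(B,A) + arccos(C/0.2929) = 0.1746

θ₁ = 0.8729, θ₂ = 0.6980, θ₃ = 0.1746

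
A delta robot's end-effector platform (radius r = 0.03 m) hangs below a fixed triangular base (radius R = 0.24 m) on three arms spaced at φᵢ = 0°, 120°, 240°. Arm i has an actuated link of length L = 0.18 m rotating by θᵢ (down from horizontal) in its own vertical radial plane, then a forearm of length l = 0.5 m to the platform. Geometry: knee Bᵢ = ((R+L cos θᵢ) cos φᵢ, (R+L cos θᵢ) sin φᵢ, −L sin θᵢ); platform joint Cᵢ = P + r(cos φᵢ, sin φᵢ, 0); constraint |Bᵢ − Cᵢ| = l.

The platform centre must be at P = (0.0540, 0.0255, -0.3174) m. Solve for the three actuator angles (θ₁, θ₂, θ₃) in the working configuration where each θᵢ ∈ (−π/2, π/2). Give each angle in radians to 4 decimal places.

θ₁ = -0.3493, θ₂ = 0.0872, θ₃ = 0.3490

φ1=0.0° → target in arm frame (0.0540, 0.0255)
  A=0.1560, B=-0.3174, C=(l²−L²−A²−y'²−z²)/(2L)=0.2552
  √(A²+B²)=0.3537;  θ1 = -1.1140+0.7647 ≈ -0.3493
arm 2 (φ=120.0°): x'=-0.0049, y'=-0.0595
  e−x'=0.2149;  (l²−L²−(e−x')²−y'²−z²)/2L = 0.1865
  √(A²+B²)=0.3833;  θ2 = -0.9756+1.0628 ≈ 0.0872
arm 3 (φ=240.0°): x'=-0.0491, y'=0.0340
  A cos θ + B sin θ = C:  0.2591·cos θ + -0.3174·sin θ = 0.1349
  √(A²+B²)=0.4097;  θ3 = -0.8862+1.2352 ≈ 0.3490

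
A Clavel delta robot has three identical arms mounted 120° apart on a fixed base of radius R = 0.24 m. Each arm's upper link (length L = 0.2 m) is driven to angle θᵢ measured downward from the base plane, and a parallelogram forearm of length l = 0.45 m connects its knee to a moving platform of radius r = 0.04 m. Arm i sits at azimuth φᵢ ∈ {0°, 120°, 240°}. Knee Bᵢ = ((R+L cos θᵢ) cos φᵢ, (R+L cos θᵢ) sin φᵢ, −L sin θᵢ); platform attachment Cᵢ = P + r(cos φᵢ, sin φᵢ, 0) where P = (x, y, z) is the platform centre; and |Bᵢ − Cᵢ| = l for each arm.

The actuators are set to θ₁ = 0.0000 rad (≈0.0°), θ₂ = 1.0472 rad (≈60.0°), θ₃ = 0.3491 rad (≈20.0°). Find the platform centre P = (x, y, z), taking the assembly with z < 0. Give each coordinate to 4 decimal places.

arm 1 at φ=0.0°: ρ1 = 0.4000;  S1 = (0.4000, 0.0000, 0.0000)
arm 2 at φ=120.0°: ρ2 = 0.3000;  S2 = (-0.1500, 0.2598, -0.1732)
φ3=240.0°: virtual centre (-0.1940, -0.3360, -0.0684), radius l
eliminate P² terms by subtracting sphere 1 from 2 and 3
linear system: -1.1000x+0.5196y = -0.0400−-0.3464z; -1.1879x+-0.6719y = -0.0048−-0.1368z
det = 1.3564;  x = 0.0217+-0.2240z,  y = -0.0311+0.1924z
sphere 1 gives Az²+Bz+C=0 with A=1.0872, B=0.1575, C=-0.0584;  B²−4AC=0.2788;  roots -0.3153, 0.1704;  negative root z = -0.3153
x = 0.0923, y = -0.0918

(0.0923, -0.0918, -0.3153)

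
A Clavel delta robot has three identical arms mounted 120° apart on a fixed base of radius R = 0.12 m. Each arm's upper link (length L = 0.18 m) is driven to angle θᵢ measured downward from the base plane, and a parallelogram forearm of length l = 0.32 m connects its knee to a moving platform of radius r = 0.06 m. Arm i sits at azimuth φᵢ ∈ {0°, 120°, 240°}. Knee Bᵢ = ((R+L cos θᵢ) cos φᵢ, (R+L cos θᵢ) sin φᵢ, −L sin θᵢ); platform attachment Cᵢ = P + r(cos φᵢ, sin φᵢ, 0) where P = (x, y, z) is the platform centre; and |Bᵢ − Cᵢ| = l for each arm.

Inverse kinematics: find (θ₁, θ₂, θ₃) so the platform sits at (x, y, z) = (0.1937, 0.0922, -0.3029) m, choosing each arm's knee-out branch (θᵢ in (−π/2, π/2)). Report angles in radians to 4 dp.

arm 1 (φ=0.0°): x'=0.1937, y'=0.0922
  e−x'=-0.1337;  (l²−L²−(e−x')²−y'²−z²)/2L = -0.1337
  θ1 = atan2(B,A) + arccos(C/0.3311) = -0.0001
φ2=120.0° → target in arm frame (-0.0170, -0.2138)
  e−x'=0.0770;  (l²−L²−(e−x')²−y'²−z²)/2L = -0.2039
  √(A²+B²)=0.3125;  θ2 = -1.3219+2.2816 ≈ 0.9598
φ3=240.0° → target in arm frame (-0.1767, 0.1216)
  A cos θ + B sin θ = C:  0.2367·cos θ + -0.3029·sin θ = -0.2571
  √(A²+B²)=0.3844;  θ3 = -0.9075+2.3036 ≈ 1.3961

θ₁ = -0.0001, θ₂ = 0.9598, θ₃ = 1.3961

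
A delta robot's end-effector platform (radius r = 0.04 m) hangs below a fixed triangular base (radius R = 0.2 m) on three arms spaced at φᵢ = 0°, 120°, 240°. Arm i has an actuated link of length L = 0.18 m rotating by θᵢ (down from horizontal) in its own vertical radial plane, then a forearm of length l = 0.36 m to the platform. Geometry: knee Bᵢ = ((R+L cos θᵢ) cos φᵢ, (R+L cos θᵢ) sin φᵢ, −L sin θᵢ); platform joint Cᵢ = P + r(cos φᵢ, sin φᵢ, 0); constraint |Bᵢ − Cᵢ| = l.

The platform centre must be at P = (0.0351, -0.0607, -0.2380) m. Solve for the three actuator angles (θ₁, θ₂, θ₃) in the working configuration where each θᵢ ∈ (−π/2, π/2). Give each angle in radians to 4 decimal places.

arm 1 (φ=0.0°): x'=0.0351, y'=-0.0607
  A cos θ + B sin θ = C:  0.1249·cos θ + -0.2380·sin θ = 0.0591
  γ=atan2(-0.2380,0.1249)=-1.0875;  ψ=arccos(0.2198)=1.3492;  θ1=γ+ψ≈0.2616
rotate P by −φ2: (-0.0701, 0.0000, -0.2380)
  e−x'=0.2301;  (l²−L²−(e−x')²−y'²−z²)/2L = -0.0344
  √(A²+B²)=0.3311;  θ2 = -0.8022+1.6750 ≈ 0.8728
φ3=240.0° → target in arm frame (0.0350, 0.0607)
  e−x'=0.1250;  (l²−L²−(e−x')²−y'²−z²)/2L = 0.0590
  γ=atan2(-0.2380,0.1250)=-1.0872;  ψ=arccos(0.2195)=1.3495;  θ3=γ+ψ≈0.2622

θ₁ = 0.2616, θ₂ = 0.8728, θ₃ = 0.2622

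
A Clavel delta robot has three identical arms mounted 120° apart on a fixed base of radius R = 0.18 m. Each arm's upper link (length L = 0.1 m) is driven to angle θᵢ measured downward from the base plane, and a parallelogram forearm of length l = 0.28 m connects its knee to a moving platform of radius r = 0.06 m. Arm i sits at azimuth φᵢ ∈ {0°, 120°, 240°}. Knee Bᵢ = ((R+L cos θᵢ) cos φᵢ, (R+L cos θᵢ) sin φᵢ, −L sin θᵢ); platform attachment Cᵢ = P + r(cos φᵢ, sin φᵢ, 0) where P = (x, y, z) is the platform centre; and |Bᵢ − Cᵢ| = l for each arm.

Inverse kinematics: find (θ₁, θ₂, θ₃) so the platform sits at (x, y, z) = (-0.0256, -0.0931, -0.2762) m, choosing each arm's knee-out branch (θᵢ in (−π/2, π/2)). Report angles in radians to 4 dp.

rotate P by −φ1: (-0.0256, -0.0931, -0.2762)
  A cos θ + B sin θ = C:  0.1456·cos θ + -0.2762·sin θ = -0.1888
  θ1 = atan2(B,A) + arccos(C/0.3122) = 1.1344
arm 2 (φ=120.0°): x'=-0.0678, y'=0.0687
  A=0.1878, B=-0.2762, C=(l²−L²−A²−y'²−z²)/(2L)=-0.2394
  γ=atan2(-0.2762,0.1878)=-0.9736;  ψ=arccos(-0.7169)=2.3701;  θ2=γ+ψ≈1.3965
rotate P by −φ3: (0.0934, 0.0244, -0.2762)
  A=0.0266, B=-0.2762, C=(l²−L²−A²−y'²−z²)/(2L)=-0.0459
  √(A²+B²)=0.2775;  θ3 = -1.4749+1.7371 ≈ 0.2622

θ₁ = 1.1344, θ₂ = 1.3965, θ₃ = 0.2622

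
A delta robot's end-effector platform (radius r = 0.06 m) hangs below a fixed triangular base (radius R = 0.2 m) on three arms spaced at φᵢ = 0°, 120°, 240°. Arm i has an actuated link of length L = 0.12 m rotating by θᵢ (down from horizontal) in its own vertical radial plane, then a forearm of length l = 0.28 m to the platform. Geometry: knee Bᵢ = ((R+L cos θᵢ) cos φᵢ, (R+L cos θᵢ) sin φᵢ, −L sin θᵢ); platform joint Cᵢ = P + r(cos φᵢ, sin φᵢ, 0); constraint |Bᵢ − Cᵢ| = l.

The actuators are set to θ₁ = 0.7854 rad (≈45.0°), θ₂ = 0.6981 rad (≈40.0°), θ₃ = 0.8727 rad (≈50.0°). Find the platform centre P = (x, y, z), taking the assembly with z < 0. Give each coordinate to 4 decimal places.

(0.0002, 0.0149, -0.2513)

arm 1 at φ=0.0°: e+L cos θ1 = 0.2249;  centre 1 = (0.2249, 0.0000, -0.0849)
arm 2 at φ=120.0°: e+L cos θ2 = 0.2319;  centre 2 = (-0.1160, 0.2009, -0.0771)
centre 3 = (0.2171·cos240.0°, 0.2171·sin240.0°, -0.0919) = (-0.1086, -0.1880, -0.0919)
|centre ₂|²−|centre ₁|² = 0.0020;  |centre ₃|²−|centre ₁|² = -0.0022
linear system: -0.6816x+0.4017y = 0.0020−0.0154z; -0.6668x+-0.3761y = -0.0022−-0.0142z
det = 0.5242;  x = 0.0002+0.0002z,  y = 0.0053+-0.0380z
quadratic in z: (1.0014)z²+(0.1692)z+(-0.0207)=0, √Δ=0.3341 → z ∈ {-0.2513, 0.0823}; z = -0.2513 (taking z<0)
x = 0.0002, y = 0.0149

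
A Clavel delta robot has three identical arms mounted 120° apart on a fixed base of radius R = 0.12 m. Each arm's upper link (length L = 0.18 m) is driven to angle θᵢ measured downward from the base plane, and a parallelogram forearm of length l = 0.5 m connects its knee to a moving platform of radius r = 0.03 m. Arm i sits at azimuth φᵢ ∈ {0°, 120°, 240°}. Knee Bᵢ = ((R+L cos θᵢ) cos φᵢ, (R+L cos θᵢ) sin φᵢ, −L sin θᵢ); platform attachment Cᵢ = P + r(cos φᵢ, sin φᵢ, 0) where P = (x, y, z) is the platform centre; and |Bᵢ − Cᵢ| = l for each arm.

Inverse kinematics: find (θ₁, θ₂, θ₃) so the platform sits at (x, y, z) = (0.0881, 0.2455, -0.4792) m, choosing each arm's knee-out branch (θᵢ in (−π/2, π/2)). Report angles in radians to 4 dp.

θ₁ = 0.4365, θ₂ = 0.1746, θ₃ = 1.3092

rotate P by −φ1: (0.0881, 0.2455, -0.4792)
  e−x'=0.0019;  (l²−L²−(e−x')²−y'²−z²)/2L = -0.2009
  √(A²+B²)=0.4792;  θ1 = -1.5668+2.0033 ≈ 0.4365
arm 2 (φ=120.0°): x'=0.1686, y'=-0.1990
  A=-0.0786, B=-0.4792, C=(l²−L²−A²−y'²−z²)/(2L)=-0.1606
  γ=atan2(-0.4792,-0.0786)=-1.7333;  ψ=arccos(-0.3308)=1.9079;  θ2=γ+ψ≈0.1746
arm 3 (φ=240.0°): x'=-0.2567, y'=-0.0465
  A=0.3467, B=-0.4792, C=(l²−L²−A²−y'²−z²)/(2L)=-0.3732
  γ=atan2(-0.4792,0.3467)=-0.9445;  ψ=arccos(-0.6311)=2.2537;  θ3=γ+ψ≈1.3092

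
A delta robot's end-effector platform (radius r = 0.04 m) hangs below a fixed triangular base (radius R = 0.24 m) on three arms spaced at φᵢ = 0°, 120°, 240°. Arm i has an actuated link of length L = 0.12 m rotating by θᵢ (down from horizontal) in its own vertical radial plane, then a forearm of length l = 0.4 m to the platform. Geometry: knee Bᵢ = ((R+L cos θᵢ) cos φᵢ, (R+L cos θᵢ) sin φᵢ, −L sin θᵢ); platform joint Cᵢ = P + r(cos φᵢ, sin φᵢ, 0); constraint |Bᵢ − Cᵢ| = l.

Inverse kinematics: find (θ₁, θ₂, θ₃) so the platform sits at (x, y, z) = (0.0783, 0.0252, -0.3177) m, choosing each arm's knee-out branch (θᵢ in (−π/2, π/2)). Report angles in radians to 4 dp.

θ₁ = -0.0002, θ₂ = 0.6978, θ₃ = 0.9595

rotate P by −φ1: (0.0783, 0.0252, -0.3177)
  A cos θ + B sin θ = C:  0.1217·cos θ + -0.3177·sin θ = 0.1218
  √(A²+B²)=0.3402;  θ1 = -1.2050+1.2048 ≈ -0.0002
rotate P by −φ2: (-0.0173, -0.0804, -0.3177)
  e−x'=0.2173;  (l²−L²−(e−x')²−y'²−z²)/2L = -0.0376
  √(A²+B²)=0.3849;  θ2 = -0.9708+1.6687 ≈ 0.6978
rotate P by −φ3: (-0.0610, 0.0552, -0.3177)
  A cos θ + B sin θ = C:  0.2610·cos θ + -0.3177·sin θ = -0.1104
  γ=atan2(-0.3177,0.2610)=-0.8831;  ψ=arccos(-0.2684)=1.8426;  θ3=γ+ψ≈0.9595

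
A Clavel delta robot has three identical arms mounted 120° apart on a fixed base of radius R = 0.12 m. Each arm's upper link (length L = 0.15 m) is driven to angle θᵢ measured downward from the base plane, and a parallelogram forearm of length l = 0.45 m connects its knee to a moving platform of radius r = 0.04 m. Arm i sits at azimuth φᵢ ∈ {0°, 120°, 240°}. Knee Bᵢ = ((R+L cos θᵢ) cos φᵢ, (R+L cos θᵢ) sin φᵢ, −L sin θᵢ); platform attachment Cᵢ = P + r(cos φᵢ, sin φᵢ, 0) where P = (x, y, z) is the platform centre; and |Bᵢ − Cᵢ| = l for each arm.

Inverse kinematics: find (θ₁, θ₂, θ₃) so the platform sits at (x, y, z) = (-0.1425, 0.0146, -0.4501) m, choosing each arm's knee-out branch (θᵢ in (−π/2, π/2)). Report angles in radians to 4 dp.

rotate P by −φ1: (-0.1425, 0.0146, -0.4501)
  e−x'=0.2225;  (l²−L²−(e−x')²−y'²−z²)/2L = -0.2410
  γ=atan2(-0.4501,0.2225)=-1.1117;  ψ=arccos(-0.4801)=2.0715;  θ1=γ+ψ≈0.9598
arm 2 (φ=120.0°): x'=0.0839, y'=0.1161
  e−x'=-0.0039;  (l²−L²−(e−x')²−y'²−z²)/2L = -0.1203
  √(A²+B²)=0.4501;  θ2 = -1.5794+1.8413 ≈ 0.2619
rotate P by −φ3: (0.0586, -0.1307, -0.4501)
  A=0.0214, B=-0.4501, C=(l²−L²−A²−y'²−z²)/(2L)=-0.1338
  √(A²+B²)=0.4506;  θ3 = -1.5233+1.8722 ≈ 0.3489

θ₁ = 0.9598, θ₂ = 0.2619, θ₃ = 0.3489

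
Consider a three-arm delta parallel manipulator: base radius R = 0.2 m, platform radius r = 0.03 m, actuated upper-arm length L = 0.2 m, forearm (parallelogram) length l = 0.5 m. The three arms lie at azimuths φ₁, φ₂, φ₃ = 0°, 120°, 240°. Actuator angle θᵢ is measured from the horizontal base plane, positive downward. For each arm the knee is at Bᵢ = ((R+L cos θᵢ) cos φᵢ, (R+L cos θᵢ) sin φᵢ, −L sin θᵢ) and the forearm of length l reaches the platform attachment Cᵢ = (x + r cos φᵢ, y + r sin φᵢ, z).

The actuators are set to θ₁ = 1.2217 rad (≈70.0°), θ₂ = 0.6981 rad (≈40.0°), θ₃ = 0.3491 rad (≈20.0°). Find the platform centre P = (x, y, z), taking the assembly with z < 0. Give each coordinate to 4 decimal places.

arm 1 at φ=0.0°: e+L cos θ1 = 0.2384;  S1 = (0.2384, 0.0000, -0.1879)
S2 = (0.3232·cos120.0°, 0.3232·sin120.0°, -0.1286) = (-0.1616, 0.2799, -0.1286)
S3 = (0.3579·cos240.0°, 0.3579·sin240.0°, -0.0684) = (-0.1790, -0.3100, -0.0684)
|S₂|²−|S₁|² = 0.0288;  |S₃|²−|S₁|² = 0.0406
[-0.8000 0.5598 0.1188]·P = 0.0288;  [-0.8348 -0.6200 0.2391]·P = 0.0406
det = 0.9633;  x = -0.0422+0.2154z,  y = -0.0088+0.0956z
quadratic in z: (1.0555)z²+(0.2533)z+(-0.1359)=0, √Δ=0.7987 → z ∈ {-0.4983, 0.2583}; z = -0.4983 (taking z<0)
x = -0.1495, y = -0.0564

(-0.1495, -0.0564, -0.4983)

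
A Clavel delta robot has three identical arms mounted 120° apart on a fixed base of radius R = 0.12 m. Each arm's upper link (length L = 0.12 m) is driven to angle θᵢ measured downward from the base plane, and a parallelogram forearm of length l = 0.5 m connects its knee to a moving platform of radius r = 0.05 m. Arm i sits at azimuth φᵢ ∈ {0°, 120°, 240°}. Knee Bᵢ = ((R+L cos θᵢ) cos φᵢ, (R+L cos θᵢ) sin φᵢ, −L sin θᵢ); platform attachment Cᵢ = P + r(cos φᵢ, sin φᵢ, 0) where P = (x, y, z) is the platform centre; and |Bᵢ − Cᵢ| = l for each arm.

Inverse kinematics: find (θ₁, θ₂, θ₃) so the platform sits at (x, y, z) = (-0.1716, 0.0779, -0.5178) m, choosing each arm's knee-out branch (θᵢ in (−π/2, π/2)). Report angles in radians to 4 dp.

θ₁ = 1.2218, θ₂ = 0.2619, θ₃ = 0.6980

φ1=0.0° → target in arm frame (-0.1716, 0.0779)
  A=0.2416, B=-0.5178, C=(l²−L²−A²−y'²−z²)/(2L)=-0.4040
  γ=atan2(-0.5178,0.2416)=-1.1342;  ψ=arccos(-0.7070)=2.3561;  θ1=γ+ψ≈1.2218
rotate P by −φ2: (0.1533, 0.1097, -0.5178)
  e−x'=-0.0833;  (l²−L²−(e−x')²−y'²−z²)/2L = -0.2145
  √(A²+B²)=0.5245;  θ2 = -1.7302+1.9921 ≈ 0.2619
arm 3 (φ=240.0°): x'=0.0183, y'=-0.1876
  A cos θ + B sin θ = C:  0.0517·cos θ + -0.5178·sin θ = -0.2932
  √(A²+B²)=0.5204;  θ3 = -1.4714+2.1693 ≈ 0.6980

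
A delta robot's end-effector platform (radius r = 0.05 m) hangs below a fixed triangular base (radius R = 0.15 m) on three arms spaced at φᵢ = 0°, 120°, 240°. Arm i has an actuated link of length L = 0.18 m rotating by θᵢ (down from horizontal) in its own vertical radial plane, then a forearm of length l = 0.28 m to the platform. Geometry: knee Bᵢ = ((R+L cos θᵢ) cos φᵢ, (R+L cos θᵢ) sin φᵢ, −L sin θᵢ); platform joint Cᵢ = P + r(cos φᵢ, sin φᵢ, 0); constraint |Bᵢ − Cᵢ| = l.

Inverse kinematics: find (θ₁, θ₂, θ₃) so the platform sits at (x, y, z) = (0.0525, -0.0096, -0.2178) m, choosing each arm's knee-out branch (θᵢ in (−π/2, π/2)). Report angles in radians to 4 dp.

φ1=0.0° → target in arm frame (0.0525, -0.0096)
  A=0.0475, B=-0.2178, C=(l²−L²−A²−y'²−z²)/(2L)=-0.0105
  γ=atan2(-0.2178,0.0475)=-1.3561;  ψ=arccos(-0.0472)=1.6180;  θ1=γ+ψ≈0.2619
arm 2 (φ=120.0°): x'=-0.0346, y'=-0.0407
  e−x'=0.1346;  (l²−L²−(e−x')²−y'²−z²)/2L = -0.0589
  γ=atan2(-0.2178,0.1346)=-1.0174;  ψ=arccos(-0.2300)=1.8029;  θ2=γ+ψ≈0.7855
rotate P by −φ3: (-0.0179, 0.0503, -0.2178)
  A cos θ + B sin θ = C:  0.1179·cos θ + -0.2178·sin θ = -0.0496
  √(A²+B²)=0.2477;  θ3 = -1.0745+1.7726 ≈ 0.6981

θ₁ = 0.2619, θ₂ = 0.7855, θ₃ = 0.6981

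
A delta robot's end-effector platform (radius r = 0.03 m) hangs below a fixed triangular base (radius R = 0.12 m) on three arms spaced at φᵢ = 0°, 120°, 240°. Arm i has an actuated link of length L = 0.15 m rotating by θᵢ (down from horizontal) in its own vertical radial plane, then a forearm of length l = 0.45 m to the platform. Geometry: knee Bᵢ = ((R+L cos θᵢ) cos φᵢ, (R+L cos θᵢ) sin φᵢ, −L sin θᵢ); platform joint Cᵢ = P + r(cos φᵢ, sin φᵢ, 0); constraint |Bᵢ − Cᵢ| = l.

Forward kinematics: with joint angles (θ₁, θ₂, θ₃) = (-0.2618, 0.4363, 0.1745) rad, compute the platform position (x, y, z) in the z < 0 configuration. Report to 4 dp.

φ1=0.0°: virtual centre (0.2349, 0.0000, 0.0388), radius l
S2 = (0.2259·cos120.0°, 0.2259·sin120.0°, -0.0634) = (-0.1130, 0.1957, -0.0634)
φ3=240.0°: virtual centre (-0.1189, -0.2059, -0.0260), radius l
|S₂|²−|S₁|² = -0.0016;  |S₃|²−|S₁|² = 0.0005
[-0.6957 0.3914 -0.2044]·P = -0.0016;  [-0.7075 -0.4117 -0.1297]·P = 0.0005
Cramer: x(z) = 0.0008-0.2395z;  y(z) = -0.0027+0.0965z
quadratic in z: (1.0667)z²+(0.0340)z+(-0.1462)=0, √Δ=0.7905 → z ∈ {-0.3865, 0.3546}; z = -0.3865 (taking z<0)
x = 0.0934, y = -0.0400

(0.0934, -0.0400, -0.3865)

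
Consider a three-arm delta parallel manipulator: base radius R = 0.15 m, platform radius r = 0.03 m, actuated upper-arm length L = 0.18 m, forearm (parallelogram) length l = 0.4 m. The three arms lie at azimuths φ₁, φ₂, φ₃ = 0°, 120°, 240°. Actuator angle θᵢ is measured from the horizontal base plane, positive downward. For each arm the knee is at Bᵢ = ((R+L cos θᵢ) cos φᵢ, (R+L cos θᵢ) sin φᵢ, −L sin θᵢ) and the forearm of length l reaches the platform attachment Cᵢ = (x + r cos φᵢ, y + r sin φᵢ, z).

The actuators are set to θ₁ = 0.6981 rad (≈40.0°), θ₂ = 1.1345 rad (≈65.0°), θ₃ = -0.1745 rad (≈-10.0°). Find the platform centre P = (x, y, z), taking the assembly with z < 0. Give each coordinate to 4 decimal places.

(-0.0200, -0.1806, -0.3396)

arm 1 at φ=0.0°: (R−r)+L cos θ1 = 0.2579;  S1 = (0.2579, 0.0000, -0.1157)
arm 2 at φ=120.0°: (R−r)+L cos θ2 = 0.1961;  S2 = (-0.0980, 0.1698, -0.1631)
S3 = (0.2973·cos240.0°, 0.2973·sin240.0°, 0.0313) = (-0.1486, -0.2574, 0.0313)
|S₂|²−|S₁|² = -0.0148;  |S₃|²−|S₁|² = 0.0094
[-0.7118 0.3396 -0.0949]·P = -0.0148;  [-0.8130 -0.5149 0.2939]·P = 0.0094
Cramer: x(z) = 0.0069+0.0793z;  y(z) = -0.0292+0.4456z
sphere 1 gives Az²+Bz+C=0 with A=1.2048, B=0.1655, C=-0.0828;  B²−4AC=0.4263;  roots -0.3396, 0.2022;  negative root z = -0.3396
x = -0.0200, y = -0.1806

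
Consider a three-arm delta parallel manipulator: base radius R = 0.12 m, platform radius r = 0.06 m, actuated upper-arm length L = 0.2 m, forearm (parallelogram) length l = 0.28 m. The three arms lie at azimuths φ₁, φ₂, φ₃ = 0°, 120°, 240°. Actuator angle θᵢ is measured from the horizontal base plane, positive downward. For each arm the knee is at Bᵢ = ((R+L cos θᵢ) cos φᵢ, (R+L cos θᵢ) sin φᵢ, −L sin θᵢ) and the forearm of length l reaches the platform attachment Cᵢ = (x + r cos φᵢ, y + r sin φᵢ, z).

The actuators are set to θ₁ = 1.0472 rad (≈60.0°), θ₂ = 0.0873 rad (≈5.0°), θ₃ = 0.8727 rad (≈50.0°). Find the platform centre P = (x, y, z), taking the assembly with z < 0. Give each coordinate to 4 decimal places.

(-0.0881, 0.0946, -0.2620)

arm 1 at φ=0.0°: e+L cos θ1 = 0.1600;  S1 = (0.1600, 0.0000, -0.1732)
φ2=120.0°: virtual centre (-0.1296, 0.2245, -0.0174), radius l
φ3=240.0°: virtual centre (-0.0943, -0.1633, -0.1532), radius l
subtract pairs → two planes through P
linear system: -0.5792x+0.4490y = 0.0119−0.3115z; -0.5086x+-0.3266y = 0.0034−0.0400z
det = 0.4175;  x = -0.0130+0.2867z,  y = 0.0098+-0.3240z
sphere 1 gives Az²+Bz+C=0 with A=1.1872, B=0.2409, C=-0.0184;  B²−4AC=0.1453;  roots -0.2620, 0.0591;  negative root z = -0.2620
x = -0.0881, y = 0.0946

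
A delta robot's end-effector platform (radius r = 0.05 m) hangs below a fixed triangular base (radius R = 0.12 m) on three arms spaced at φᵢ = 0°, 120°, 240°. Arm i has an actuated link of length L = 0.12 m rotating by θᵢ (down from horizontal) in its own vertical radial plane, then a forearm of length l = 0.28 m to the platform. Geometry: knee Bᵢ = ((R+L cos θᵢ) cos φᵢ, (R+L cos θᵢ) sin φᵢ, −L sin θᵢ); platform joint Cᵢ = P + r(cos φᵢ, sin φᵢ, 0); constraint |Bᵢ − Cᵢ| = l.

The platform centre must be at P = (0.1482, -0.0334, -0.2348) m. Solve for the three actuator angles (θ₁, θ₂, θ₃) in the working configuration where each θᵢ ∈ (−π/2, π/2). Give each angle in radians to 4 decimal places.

φ1=0.0° → target in arm frame (0.1482, -0.0334)
  A cos θ + B sin θ = C:  -0.0782·cos θ + -0.2348·sin θ = 0.0068
  γ=atan2(-0.2348,-0.0782)=-1.8923;  ψ=arccos(0.0276)=1.5432;  θ1=γ+ψ≈-0.3491
rotate P by −φ2: (-0.1030, -0.1116, -0.2348)
  A cos θ + B sin θ = C:  0.1730·cos θ + -0.2348·sin θ = -0.1397
  θ2 = atan2(B,A) + arccos(C/0.2917) = 1.1346
rotate P by −φ3: (-0.0452, 0.1450, -0.2348)
  A cos θ + B sin θ = C:  0.1152·cos θ + -0.2348·sin θ = -0.1060
  γ=atan2(-0.2348,0.1152)=-1.1148;  ψ=arccos(-0.4052)=1.9880;  θ3=γ+ψ≈0.8733

θ₁ = -0.3491, θ₂ = 1.1346, θ₃ = 0.8733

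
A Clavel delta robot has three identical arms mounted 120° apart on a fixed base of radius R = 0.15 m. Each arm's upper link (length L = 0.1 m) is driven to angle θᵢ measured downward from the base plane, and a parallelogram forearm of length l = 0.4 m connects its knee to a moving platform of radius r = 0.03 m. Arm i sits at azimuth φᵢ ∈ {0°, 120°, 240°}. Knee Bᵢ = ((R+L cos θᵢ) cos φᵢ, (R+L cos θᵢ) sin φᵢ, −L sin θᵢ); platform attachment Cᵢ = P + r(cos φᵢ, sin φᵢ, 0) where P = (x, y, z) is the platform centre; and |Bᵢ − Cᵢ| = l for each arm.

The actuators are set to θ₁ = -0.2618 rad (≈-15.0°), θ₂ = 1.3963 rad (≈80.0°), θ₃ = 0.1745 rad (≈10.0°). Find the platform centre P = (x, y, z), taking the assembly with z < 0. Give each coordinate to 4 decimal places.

φ1=0.0°: virtual centre (0.2166, 0.0000, 0.0259), radius l
centre 2 = (0.1374·cos120.0°, 0.1374·sin120.0°, -0.0985) = (-0.0687, 0.1190, -0.0985)
centre 3 = (0.2185·cos240.0°, 0.2185·sin240.0°, -0.0174) = (-0.1092, -0.1892, -0.0174)
subtract pairs → two planes through P
linear system: -0.5705x+0.2379y = -0.0190−-0.2487z; -0.6517x+-0.3784y = 0.0005−-0.0865z
det = 0.3709;  x = 0.0191+-0.3092z,  y = -0.0341+0.3039z
quadratic in z: (1.1880)z²+(0.0496)z+(-0.1192)=0, √Δ=0.7541 → z ∈ {-0.3383, 0.2965}; z = -0.3383 (taking z<0)
x = 0.1237, y = -0.1369

(0.1237, -0.1369, -0.3383)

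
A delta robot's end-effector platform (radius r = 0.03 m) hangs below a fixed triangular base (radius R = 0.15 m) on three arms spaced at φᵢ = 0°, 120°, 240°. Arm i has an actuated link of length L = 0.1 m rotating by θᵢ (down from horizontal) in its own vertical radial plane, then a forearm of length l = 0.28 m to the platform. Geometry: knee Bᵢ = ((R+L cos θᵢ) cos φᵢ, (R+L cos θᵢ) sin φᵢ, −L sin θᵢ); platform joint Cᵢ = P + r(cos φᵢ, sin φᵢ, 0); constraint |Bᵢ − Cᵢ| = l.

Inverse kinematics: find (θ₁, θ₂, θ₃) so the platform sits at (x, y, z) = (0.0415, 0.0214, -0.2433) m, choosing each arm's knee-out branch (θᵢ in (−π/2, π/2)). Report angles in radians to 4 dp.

rotate P by −φ1: (0.0415, 0.0214, -0.2433)
  A cos θ + B sin θ = C:  0.0785·cos θ + -0.2433·sin θ = 0.0129
  √(A²+B²)=0.2557;  θ1 = -1.2587+1.5202 ≈ 0.2615
rotate P by −φ2: (-0.0022, -0.0466, -0.2433)
  A cos θ + B sin θ = C:  0.1222·cos θ + -0.2433·sin θ = -0.0395
  √(A²+B²)=0.2723;  θ2 = -1.1053+1.7165 ≈ 0.6112
arm 3 (φ=240.0°): x'=-0.0393, y'=0.0252
  A cos θ + B sin θ = C:  0.1593·cos θ + -0.2433·sin θ = -0.0840
  √(A²+B²)=0.2908;  θ3 = -0.9911+1.8639 ≈ 0.8727

θ₁ = 0.2615, θ₂ = 0.6112, θ₃ = 0.8727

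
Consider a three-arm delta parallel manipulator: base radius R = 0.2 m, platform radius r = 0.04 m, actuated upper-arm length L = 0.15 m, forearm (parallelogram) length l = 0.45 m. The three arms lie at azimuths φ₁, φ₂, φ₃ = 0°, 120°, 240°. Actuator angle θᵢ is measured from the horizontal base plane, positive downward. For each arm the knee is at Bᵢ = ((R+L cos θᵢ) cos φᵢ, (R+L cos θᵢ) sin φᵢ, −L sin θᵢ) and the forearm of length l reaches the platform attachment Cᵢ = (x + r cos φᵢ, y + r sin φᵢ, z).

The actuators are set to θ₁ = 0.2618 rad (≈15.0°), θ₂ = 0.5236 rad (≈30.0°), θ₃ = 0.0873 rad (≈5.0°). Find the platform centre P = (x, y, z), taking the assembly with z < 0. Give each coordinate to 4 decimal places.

(0.0070, -0.0506, -0.3723)

S1 = (0.3049·cos0.0°, 0.3049·sin0.0°, -0.0388) = (0.3049, 0.0000, -0.0388)
φ2=120.0°: virtual centre (-0.1450, 0.2511, -0.0750), radius l
arm 3 at φ=240.0°: ρ3 = 0.3094;  S3 = (-0.1547, -0.2680, -0.0131)
|S₂|²−|S₁|² = -0.0048;  |S₃|²−|S₁|² = 0.0015
[-0.8997 0.5021 -0.0724]·P = -0.0048;  [-0.9192 -0.5359 0.0515]·P = 0.0015
det = 0.9437;  x = 0.0020+-0.0137z,  y = -0.0061+0.1196z
into |P−S₁|² = l²: 1.0145z² + 0.0845z + -0.1092 = 0;  Δ = 0.4502;  z = -0.3723 or 0.2891 → z<0 root = -0.3723
x = 0.0070, y = -0.0506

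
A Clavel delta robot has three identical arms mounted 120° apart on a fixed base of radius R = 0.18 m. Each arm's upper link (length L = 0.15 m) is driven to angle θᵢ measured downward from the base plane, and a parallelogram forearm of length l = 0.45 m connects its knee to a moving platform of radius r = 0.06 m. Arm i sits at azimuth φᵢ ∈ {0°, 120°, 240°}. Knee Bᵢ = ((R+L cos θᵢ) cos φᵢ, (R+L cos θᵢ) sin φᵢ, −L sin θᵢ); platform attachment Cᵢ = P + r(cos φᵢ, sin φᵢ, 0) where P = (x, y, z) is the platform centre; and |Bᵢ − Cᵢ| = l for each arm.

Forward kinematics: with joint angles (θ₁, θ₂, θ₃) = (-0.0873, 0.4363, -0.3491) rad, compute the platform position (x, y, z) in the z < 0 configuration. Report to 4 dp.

(0.0206, -0.0913, -0.3506)

arm 1 at φ=0.0°: e+L cos θ1 = 0.2694;  O1 = (0.2694, 0.0000, 0.0131)
arm 2 at φ=120.0°: e+L cos θ2 = 0.2559;  O2 = (-0.1280, 0.2217, -0.0634)
O3 = (0.2610·cos240.0°, 0.2610·sin240.0°, 0.0513) = (-0.1305, -0.2260, 0.0513)
eliminate P² terms by subtracting sphere 1 from 2 and 3
plane₁₂: -0.7948x+0.4433y+-0.1529z = -0.0032
Cramer: x(z) = 0.0033-0.0494z;  y(z) = -0.0014+0.2565z
sphere 1 gives Az²+Bz+C=0 with A=1.0682, B=-0.0006, C=-0.1315;  B²−4AC=0.5619;  roots -0.3506, 0.3511;  negative root z = -0.3506
x = 0.0206, y = -0.0913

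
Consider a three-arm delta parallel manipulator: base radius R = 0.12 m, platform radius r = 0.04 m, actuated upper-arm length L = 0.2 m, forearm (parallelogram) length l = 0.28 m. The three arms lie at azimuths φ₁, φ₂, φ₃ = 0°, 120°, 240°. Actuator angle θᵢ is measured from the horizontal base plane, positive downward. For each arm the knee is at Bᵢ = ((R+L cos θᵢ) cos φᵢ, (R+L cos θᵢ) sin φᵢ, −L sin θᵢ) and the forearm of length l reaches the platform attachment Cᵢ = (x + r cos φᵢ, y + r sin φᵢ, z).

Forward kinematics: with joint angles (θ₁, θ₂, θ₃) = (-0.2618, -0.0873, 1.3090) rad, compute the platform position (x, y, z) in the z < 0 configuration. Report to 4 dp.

(0.0743, 0.1134, -0.1095)

φ1=0.0°: virtual centre (0.2732, 0.0000, 0.0518), radius l
arm 2 at φ=120.0°: e+L cos θ2 = 0.2792;  centre 2 = (-0.1396, 0.2418, 0.0174)
arm 3 at φ=240.0°: e+L cos θ3 = 0.1318;  centre 3 = (-0.0659, -0.1141, -0.1932)
eliminate P² terms by subtracting sphere 1 from 2 and 3
[-0.8256 0.4837 -0.0687]·P = 0.0010;  [-0.6781 -0.2282 -0.4899]·P = -0.0226
Cramer: x(z) = 0.0208-0.4892z;  y(z) = 0.0374-0.6931z
quadratic in z: (1.7196)z²+(0.0915)z+(-0.0106)=0, √Δ=0.2851 → z ∈ {-0.1095, 0.0563}; z = -0.1095 (taking z<0)
x = 0.0743, y = 0.1134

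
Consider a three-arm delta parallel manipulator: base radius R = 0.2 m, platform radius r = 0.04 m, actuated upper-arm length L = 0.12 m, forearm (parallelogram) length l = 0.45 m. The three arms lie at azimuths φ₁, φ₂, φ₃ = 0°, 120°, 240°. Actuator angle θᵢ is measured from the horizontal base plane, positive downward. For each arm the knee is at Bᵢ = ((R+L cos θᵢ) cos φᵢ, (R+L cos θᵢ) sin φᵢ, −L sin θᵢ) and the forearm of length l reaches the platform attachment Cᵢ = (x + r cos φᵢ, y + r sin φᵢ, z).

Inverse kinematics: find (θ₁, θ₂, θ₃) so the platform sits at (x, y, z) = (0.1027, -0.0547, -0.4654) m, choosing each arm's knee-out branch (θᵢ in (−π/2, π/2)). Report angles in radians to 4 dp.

rotate P by −φ1: (0.1027, -0.0547, -0.4654)
  A=0.0573, B=-0.4654, C=(l²−L²−A²−y'²−z²)/(2L)=-0.1449
  √(A²+B²)=0.4689;  θ1 = -1.4483+1.8849 ≈ 0.4366
φ2=120.0° → target in arm frame (-0.0987, -0.0616)
  e−x'=0.2587;  (l²−L²−(e−x')²−y'²−z²)/2L = -0.4134
  γ=atan2(-0.4654,0.2587)=-1.0634;  ψ=arccos(-0.7765)=2.4598;  θ2=γ+ψ≈1.3964
arm 3 (φ=240.0°): x'=-0.0040, y'=0.1163
  A cos θ + B sin θ = C:  0.1640·cos θ + -0.4654·sin θ = -0.2871
  γ=atan2(-0.4654,0.1640)=-1.2320;  ψ=arccos(-0.5819)=2.1918;  θ3=γ+ψ≈0.9598

θ₁ = 0.4366, θ₂ = 1.3964, θ₃ = 0.9598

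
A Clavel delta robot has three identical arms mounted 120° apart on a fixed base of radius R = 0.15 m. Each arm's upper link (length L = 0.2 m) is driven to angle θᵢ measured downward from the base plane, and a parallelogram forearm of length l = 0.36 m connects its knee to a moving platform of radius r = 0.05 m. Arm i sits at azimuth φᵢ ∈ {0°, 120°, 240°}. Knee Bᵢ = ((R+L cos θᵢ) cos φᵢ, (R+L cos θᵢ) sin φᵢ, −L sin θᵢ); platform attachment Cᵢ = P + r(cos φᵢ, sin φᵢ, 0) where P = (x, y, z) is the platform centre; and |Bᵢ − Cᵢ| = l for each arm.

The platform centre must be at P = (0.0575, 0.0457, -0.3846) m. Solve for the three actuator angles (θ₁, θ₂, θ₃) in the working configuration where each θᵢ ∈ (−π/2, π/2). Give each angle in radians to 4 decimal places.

φ1=0.0° → target in arm frame (0.0575, 0.0457)
  A cos θ + B sin θ = C:  0.0425·cos θ + -0.3846·sin θ = -0.1555
  θ1 = atan2(B,A) + arccos(C/0.3869) = 0.5237
rotate P by −φ2: (0.0108, -0.0726, -0.3846)
  A=0.0892, B=-0.3846, C=(l²−L²−A²−y'²−z²)/(2L)=-0.1789
  θ2 = atan2(B,A) + arccos(C/0.3948) = 0.6980
φ3=240.0° → target in arm frame (-0.0683, 0.0269)
  e−x'=0.1683;  (l²−L²−(e−x')²−y'²−z²)/2L = -0.2184
  γ=atan2(-0.3846,0.1683)=-1.1582;  ψ=arccos(-0.5203)=2.1180;  θ3=γ+ψ≈0.9598

θ₁ = 0.5237, θ₂ = 0.6980, θ₃ = 0.9598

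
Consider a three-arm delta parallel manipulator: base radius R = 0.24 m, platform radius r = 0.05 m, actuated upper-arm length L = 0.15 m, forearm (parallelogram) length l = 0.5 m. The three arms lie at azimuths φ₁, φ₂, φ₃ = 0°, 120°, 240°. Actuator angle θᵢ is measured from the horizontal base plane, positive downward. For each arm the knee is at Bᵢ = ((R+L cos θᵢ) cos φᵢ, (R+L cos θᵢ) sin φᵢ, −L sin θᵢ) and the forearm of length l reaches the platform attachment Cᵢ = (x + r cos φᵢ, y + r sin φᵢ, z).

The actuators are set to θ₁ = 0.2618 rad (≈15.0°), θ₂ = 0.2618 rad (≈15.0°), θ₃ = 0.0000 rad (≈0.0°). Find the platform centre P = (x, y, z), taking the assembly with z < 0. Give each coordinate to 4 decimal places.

φ1=0.0°: virtual centre (0.3349, 0.0000, -0.0388), radius l
arm 2 at φ=120.0°: e+L cos θ2 = 0.3349;  centre 2 = (-0.1674, 0.2900, -0.0388)
arm 3 at φ=240.0°: e+L cos θ3 = 0.3400;  centre 3 = (-0.1700, -0.2944, 0.0000)
|centre ₂|²−|centre ₁|² = 0.0000;  |centre ₃|²−|centre ₁|² = 0.0019
[-1.0047 0.5800 0.0000]·P = 0.0000;  [-1.0098 -0.5889 0.0776]·P = 0.0019
det = 1.1774;  x = -0.0010+0.0383z,  y = -0.0017+0.0663z
into |P−centre ₁|² = l²: 1.0059z² + 0.0517z + -0.1357 = 0;  Δ = 0.5486;  z = -0.3939 or 0.3425 → z<0 root = -0.3939
x = -0.0160, y = -0.0278

(-0.0160, -0.0278, -0.3939)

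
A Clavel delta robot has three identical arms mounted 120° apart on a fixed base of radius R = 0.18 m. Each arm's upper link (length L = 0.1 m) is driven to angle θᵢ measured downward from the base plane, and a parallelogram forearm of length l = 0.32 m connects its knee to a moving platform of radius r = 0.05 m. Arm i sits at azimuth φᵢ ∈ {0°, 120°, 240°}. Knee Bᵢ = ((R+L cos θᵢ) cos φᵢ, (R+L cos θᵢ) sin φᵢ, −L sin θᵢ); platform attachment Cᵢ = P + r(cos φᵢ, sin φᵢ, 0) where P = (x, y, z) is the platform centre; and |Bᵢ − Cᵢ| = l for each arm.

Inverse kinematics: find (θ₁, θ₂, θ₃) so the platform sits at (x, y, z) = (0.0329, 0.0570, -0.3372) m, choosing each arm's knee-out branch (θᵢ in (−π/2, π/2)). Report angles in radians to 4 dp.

θ₁ = 0.7858, θ₂ = 0.7857, θ₃ = 1.3969

arm 1 (φ=0.0°): x'=0.0329, y'=0.0570
  A cos θ + B sin θ = C:  0.0971·cos θ + -0.3372·sin θ = -0.1699
  √(A²+B²)=0.3509;  θ1 = -1.2904+2.0762 ≈ 0.7858
arm 2 (φ=120.0°): x'=0.0329, y'=-0.0570
  A cos θ + B sin θ = C:  0.0971·cos θ + -0.3372·sin θ = -0.1699
  θ2 = atan2(B,A) + arccos(C/0.3509) = 0.7857
φ3=240.0° → target in arm frame (-0.0658, 0.0000)
  A=0.1958, B=-0.3372, C=(l²−L²−A²−y'²−z²)/(2L)=-0.2982
  θ3 = atan2(B,A) + arccos(C/0.3899) = 1.3969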